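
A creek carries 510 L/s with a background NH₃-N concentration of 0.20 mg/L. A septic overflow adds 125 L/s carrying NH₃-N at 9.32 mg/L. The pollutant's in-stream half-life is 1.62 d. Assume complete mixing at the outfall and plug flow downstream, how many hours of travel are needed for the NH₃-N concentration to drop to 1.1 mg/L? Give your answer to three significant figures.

33.4 h

Mixed concentration C = ΣQC/ΣQ = (510.0·0.2000 + 125.0·9.320) / 635.0 = 1267/635.0 = 1.995 mg/L.
Half-life 1.62 d → k = ln 2 / 1.62 = 0.4279 d⁻¹.
1.995·exp(−k·t) = 1.1 → t = ln(1.995/1.1)/k = 120200 s = 33.40 h.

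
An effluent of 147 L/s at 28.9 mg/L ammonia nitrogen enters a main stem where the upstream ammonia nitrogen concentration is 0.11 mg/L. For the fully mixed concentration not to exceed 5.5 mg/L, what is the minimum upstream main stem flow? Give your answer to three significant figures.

Set C_mix = 5.5: (Q·0.1100 + 147.0·28.90) / (Q + 147.0) = 5.5
→ Q = 147.0·(28.90 − 5.5)/(5.5 − 0.1100) = 638.2 L/s.

638 L/s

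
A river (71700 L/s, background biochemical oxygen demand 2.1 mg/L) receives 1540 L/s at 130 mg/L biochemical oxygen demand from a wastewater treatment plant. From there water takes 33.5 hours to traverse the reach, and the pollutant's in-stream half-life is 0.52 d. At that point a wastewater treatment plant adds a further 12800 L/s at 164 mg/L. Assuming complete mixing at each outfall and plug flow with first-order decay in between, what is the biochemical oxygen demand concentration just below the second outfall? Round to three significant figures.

After mixing, C = (71700·2.100 + 1540·130.0) / 73240 = 350800/73240 = 4.789 mg/L; combined flow 73240 L/s.
Half-life 0.52 d → k = ln 2 / 0.52 = 1.333 d⁻¹.
Applying C = C₀e^(−kt): 4.789 × 0.1556 = 0.7451 mg/L.
At the second outfall, C = (73240·0.7451 + 12800·164.0) / (73240 + 12800) = 25.03 mg/L.

25.0 mg/L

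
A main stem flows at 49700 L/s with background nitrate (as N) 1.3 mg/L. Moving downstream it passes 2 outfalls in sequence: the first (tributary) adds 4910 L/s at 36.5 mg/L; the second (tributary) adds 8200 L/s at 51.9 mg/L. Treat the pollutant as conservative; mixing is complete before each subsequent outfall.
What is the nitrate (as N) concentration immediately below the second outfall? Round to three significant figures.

Outfall 1: combined Q = 54610 L/s; C = (49700·1.300 + 4910·36.50)/54610 = 4.465 mg/L.
Outfall 2: combined Q = 62810 L/s; C = (54610·4.465 + 8200·51.90)/62810 = 10.66 mg/L.

10.7 mg/L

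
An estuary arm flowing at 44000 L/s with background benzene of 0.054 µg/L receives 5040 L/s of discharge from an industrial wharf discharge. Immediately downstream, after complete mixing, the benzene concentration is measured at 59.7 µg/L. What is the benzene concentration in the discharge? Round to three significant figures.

580 µg/L

Mass balance: 44000·0.05400 + 5040·Cₑ = 49040·59.70
→ Cₑ = (49040·59.70 − 44000·0.05400) / 5040 = 580.4 µg/L.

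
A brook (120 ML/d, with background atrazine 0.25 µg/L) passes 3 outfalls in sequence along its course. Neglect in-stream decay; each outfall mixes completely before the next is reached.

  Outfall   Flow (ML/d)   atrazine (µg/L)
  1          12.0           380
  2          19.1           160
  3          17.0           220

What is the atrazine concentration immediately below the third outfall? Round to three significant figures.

Below outfall 1: Q → 132.0 ML/d, C = (120.0·0.2500 + 12.00·380.0)/132.0 = 34.77 µg/L.
Below outfall 2: Q → 151.1 ML/d, C = (132.0·34.77 + 19.10·160.0)/151.1 = 50.60 µg/L.
Below outfall 3: Q → 168.1 ML/d, C = (151.1·50.60 + 17.00·220.0)/168.1 = 67.73 µg/L.

67.7 µg/L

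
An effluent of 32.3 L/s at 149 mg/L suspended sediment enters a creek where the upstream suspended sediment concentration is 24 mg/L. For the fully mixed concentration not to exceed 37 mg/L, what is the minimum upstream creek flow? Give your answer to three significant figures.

278 L/s

Set C_mix = 37: (Q·24.00 + 32.30·149.0) / (Q + 32.30) = 37
→ Q = 32.30·(149.0 − 37)/(37 − 24.00) = 278.3 L/s.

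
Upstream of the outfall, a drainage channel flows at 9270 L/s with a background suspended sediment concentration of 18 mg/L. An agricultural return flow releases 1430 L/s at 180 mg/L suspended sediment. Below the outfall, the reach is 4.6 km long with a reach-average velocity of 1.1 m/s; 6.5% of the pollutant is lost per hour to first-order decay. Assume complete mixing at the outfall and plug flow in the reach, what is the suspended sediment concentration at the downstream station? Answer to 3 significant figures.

36.7 mg/L

Flow-weighted average: C = (9270·18.00 + 1430·180.0) / 10700 = 424300/10700 = 39.65 mg/L.
Travel time t = 4.6·1000 / 1.1 = 4182 s = 1.162 h.
6.5%/h lost → k = −ln(1 − 0.065) = 0.06721 h⁻¹.
Decay over the reach: 39.65·exp(−kt) = 39.65·0.9249 = 36.67 mg/L.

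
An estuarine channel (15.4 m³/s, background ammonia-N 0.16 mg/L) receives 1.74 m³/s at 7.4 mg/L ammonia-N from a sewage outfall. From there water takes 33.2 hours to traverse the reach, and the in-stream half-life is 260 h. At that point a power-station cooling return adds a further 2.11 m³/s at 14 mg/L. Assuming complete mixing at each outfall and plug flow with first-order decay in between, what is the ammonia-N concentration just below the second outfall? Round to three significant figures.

2.26 mg/L

Conservation of mass: C = (15.40·0.1600 + 1.740·7.400) / 17.14 = 15.34/17.14 = 0.8950 mg/L; combined flow 17.14 m³/s.
Half-life 260 h → k = ln 2 / 260 = 0.002666 h⁻¹ = 0.06398 d⁻¹.
Applying C = C₀e^(−kt): 0.8950 × 0.9153 = 0.8192 mg/L.
Second outfall: C = (17.14·0.8192 + 2.110·14.00)/19.25 = 2.264 mg/L.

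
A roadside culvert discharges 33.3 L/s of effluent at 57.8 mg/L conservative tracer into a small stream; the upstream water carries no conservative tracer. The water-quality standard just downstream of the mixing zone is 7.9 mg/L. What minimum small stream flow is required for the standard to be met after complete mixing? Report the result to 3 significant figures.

Set C_mix = 7.9: (Q·0 + 33.30·57.80) / (Q + 33.30) = 7.9
→ Q = 33.30·(57.80 − 7.9)/(7.9 − 0) = 210.3 L/s.

210 L/s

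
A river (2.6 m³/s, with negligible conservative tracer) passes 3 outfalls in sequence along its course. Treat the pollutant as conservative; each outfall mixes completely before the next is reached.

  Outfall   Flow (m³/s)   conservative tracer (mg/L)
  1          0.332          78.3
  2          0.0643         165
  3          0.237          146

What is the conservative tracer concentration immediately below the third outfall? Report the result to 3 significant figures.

Outfall 1: combined Q = 2.932 m³/s; C = (2.600·0 + 0.3320·78.30)/2.932 = 8.866 mg/L.
Outfall 2: combined Q = 2.996 m³/s; C = (2.932·8.866 + 0.06430·165.0)/2.996 = 12.22 mg/L.
Outfall 3: combined Q = 3.233 m³/s; C = (2.996·12.22 + 0.2370·146.0)/3.233 = 22.02 mg/L.

22.0 mg/L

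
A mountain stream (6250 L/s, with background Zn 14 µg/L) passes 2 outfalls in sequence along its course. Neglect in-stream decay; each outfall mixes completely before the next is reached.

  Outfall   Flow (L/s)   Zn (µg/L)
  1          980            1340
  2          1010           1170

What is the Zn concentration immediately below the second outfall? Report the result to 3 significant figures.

Outfall 1: combined Q = 7230 L/s; C = (6250·14.00 + 980.0·1340)/7230 = 193.7 µg/L.
Outfall 2: combined Q = 8240 L/s; C = (7230·193.7 + 1010·1170)/8240 = 313.4 µg/L.

313 µg/L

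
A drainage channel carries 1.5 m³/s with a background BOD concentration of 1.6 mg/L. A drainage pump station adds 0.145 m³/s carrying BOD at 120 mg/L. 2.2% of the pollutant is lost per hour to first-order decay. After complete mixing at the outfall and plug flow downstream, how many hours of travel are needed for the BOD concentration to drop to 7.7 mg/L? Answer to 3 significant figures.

Mixed concentration C = ΣQC/ΣQ = (1.500·1.600 + 0.1450·120.0) / 1.645 = 19.80/1.645 = 12.04 mg/L.
2.2%/h lost → k = −ln(1 − 0.022) = 0.02225 h⁻¹.
12.04·exp(−k·t) = 7.7 → t = ln(12.04/7.7)/k = 72290 s = 20.08 h.

20.1 h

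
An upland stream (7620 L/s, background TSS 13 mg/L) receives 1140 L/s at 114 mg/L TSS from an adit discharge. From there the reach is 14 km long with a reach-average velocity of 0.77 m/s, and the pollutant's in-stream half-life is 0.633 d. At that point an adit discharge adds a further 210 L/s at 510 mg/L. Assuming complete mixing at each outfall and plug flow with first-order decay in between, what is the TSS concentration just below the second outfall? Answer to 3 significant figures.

Mixed concentration C = ΣQC/ΣQ = (7620·13.00 + 1140·114.0) / 8760 = 229000/8760 = 26.14 mg/L; combined flow 8760 L/s.
Travel time t = 14·1000 / 0.77 = 18180 s = 5.051 h.
Half-life 0.633 d → k = ln 2 / 0.633 = 1.095 d⁻¹.
Decay over the reach: 26.14·exp(−kt) = 26.14·0.7942 = 20.76 mg/L.
At the second outfall, C = (8760·20.76 + 210.0·510.0) / (8760 + 210.0) = 32.22 mg/L.

32.2 mg/L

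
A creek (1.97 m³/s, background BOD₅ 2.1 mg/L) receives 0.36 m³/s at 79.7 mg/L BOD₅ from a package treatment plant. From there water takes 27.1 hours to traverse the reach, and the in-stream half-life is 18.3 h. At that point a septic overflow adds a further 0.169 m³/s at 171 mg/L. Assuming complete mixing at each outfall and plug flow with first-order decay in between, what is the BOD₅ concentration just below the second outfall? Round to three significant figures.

16.3 mg/L

Mixed concentration C = ΣQC/ΣQ = (1.970·2.100 + 0.3600·79.70) / 2.330 = 32.83/2.330 = 14.09 mg/L; combined flow 2.330 m³/s.
Half-life 18.3 h → k = ln 2 / 18.3 = 0.03788 h⁻¹ = 0.9090 d⁻¹.
After decay, C = 14.09 × e^(−kt) = 14.09 × 0.3583 = 5.048 mg/L.
At the second outfall, C = (2.330·5.048 + 0.1690·171.0) / (2.330 + 0.1690) = 16.27 mg/L.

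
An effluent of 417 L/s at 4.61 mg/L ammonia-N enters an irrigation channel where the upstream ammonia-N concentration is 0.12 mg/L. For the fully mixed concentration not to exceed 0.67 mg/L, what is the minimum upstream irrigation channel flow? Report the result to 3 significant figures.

Set C_mix = 0.67: (Q·0.1200 + 417.0·4.610) / (Q + 417.0) = 0.67
→ Q = 417.0·(4.610 − 0.67)/(0.67 − 0.1200) = 2987 L/s.

2990 L/s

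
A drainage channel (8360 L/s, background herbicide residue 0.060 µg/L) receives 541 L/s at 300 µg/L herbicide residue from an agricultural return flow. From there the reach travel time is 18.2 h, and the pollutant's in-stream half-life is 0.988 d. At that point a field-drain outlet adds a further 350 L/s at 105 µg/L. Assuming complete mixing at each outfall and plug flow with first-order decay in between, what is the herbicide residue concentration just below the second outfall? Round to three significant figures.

14.3 µg/L

Mass balance: C = (8360·0.06000 + 541.0·300.0) / 8901 = 162800/8901 = 18.29 µg/L; combined flow 8901 L/s.
Half-life 0.988 d → k = ln 2 / 0.988 = 0.7016 d⁻¹.
First-order decay: C = 18.29·exp(−k·t) = 18.29·0.5874 = 10.74 µg/L.
Second outfall: C = (8901·10.74 + 350.0·105.0)/9251 = 14.31 µg/L.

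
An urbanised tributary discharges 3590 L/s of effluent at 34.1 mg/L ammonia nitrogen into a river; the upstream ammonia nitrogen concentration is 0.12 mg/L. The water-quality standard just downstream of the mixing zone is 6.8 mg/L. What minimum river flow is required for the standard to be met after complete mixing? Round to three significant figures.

Set C_mix = 6.8: (Q·0.1200 + 3590·34.10) / (Q + 3590) = 6.8
→ Q = 3590·(34.10 − 6.8)/(6.8 − 0.1200) = 14670 L/s.

14700 L/s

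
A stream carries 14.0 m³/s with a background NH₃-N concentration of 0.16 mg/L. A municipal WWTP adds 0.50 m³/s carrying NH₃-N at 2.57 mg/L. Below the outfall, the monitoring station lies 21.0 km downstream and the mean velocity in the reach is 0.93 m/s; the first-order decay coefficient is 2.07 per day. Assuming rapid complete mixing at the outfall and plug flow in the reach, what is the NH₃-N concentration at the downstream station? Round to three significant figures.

0.142 mg/L

Mixed concentration C = ΣQC/ΣQ = (14.00·0.1600 + 0.5000·2.570) / 14.50 = 3.525/14.50 = 0.2431 mg/L.
Travel time t = 21.0·1000 / 0.93 = 22580 s = 6.272 h.
First-order decay: C = 0.2431·exp(−k·t) = 0.2431·0.5822 = 0.1415 mg/L.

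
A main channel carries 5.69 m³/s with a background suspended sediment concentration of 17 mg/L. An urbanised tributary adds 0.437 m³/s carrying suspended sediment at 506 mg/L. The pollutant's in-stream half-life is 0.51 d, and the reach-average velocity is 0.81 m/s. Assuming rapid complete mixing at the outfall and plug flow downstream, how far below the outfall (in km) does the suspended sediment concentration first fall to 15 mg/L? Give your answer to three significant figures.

63.9 km

After mixing, C = (5.690·17.00 + 0.4370·506.0) / 6.127 = 317.9/6.127 = 51.88 mg/L.
Half-life 0.51 d → k = ln 2 / 0.51 = 1.359 d⁻¹.
Set 51.88·exp(−k·t) = 15 → t = ln(51.88/15)/k = 78880 s = 21.91 h.
Distance = v·t = 0.81·78880 = 63890 m = 63.89 km.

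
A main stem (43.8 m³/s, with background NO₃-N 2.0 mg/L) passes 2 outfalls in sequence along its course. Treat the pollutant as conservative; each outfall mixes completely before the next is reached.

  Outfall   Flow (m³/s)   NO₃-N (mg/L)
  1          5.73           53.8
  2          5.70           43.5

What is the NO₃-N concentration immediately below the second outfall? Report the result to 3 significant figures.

11.7 mg/L

Outfall 1: combined Q = 49.53 m³/s; C = (43.80·2.000 + 5.730·53.80)/49.53 = 7.993 mg/L.
Outfall 2: combined Q = 55.23 m³/s; C = (49.53·7.993 + 5.700·43.50)/55.23 = 11.66 mg/L.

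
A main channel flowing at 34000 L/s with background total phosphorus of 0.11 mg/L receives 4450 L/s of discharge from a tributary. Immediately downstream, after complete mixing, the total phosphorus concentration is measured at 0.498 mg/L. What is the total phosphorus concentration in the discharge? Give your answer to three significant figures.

3.46 mg/L

Mass balance: 34000·0.1100 + 4450·Cₑ = 38450·0.4980
→ Cₑ = (38450·0.4980 − 34000·0.1100) / 4450 = 3.462 mg/L.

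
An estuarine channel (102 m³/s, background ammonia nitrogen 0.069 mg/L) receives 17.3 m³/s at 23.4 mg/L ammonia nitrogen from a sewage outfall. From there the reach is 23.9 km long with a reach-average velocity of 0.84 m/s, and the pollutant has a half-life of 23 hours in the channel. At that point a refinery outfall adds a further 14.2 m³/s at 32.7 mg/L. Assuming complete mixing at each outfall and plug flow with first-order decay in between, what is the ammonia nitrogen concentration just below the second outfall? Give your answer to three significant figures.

Conservation of mass: C = (102.0·0.06900 + 17.30·23.40) / 119.3 = 411.9/119.3 = 3.452 mg/L; combined flow 119.3 m³/s.
Travel time t = 23.9·1000 / 0.84 = 28450 s = 7.903 h.
Half-life 23 h → k = ln 2 / 23 = 0.03014 h⁻¹ = 0.7233 d⁻¹.
First-order decay: C = 3.452·exp(−k·t) = 3.452·0.7881 = 2.721 mg/L.
At the second outfall, C = (119.3·2.721 + 14.20·32.70) / (119.3 + 14.20) = 5.909 mg/L.

5.91 mg/L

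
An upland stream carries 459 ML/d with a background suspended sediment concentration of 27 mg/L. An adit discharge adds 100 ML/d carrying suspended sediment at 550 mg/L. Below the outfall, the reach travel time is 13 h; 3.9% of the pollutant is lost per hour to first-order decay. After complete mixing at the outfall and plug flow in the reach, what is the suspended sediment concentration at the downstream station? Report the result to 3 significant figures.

71.9 mg/L

Mass balance: C = (459.0·27.00 + 100.0·550.0) / 559.0 = 67390/559.0 = 120.6 mg/L.
3.9%/h lost → k = −ln(1 − 0.039) = 0.03978 h⁻¹.
First-order decay: C = 120.6·exp(−k·t) = 120.6·0.5962 = 71.88 mg/L.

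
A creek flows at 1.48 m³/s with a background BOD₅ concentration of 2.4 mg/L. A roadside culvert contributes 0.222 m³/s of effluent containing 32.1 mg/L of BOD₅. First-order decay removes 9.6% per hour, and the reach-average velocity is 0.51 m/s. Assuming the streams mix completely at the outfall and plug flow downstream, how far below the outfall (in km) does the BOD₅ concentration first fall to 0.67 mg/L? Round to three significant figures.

Flow-weighted average: C = (1.480·2.400 + 0.2220·32.10) / 1.702 = 10.68/1.702 = 6.274 mg/L.
9.6%/h lost → k = −ln(1 − 0.096) = 0.1009 h⁻¹.
Set 6.274·exp(−k·t) = 0.67 → t = ln(6.274/0.67)/k = 79790 s = 22.16 h.
Distance = v·t = 0.51·79790 = 40690 m = 40.69 km.

40.7 km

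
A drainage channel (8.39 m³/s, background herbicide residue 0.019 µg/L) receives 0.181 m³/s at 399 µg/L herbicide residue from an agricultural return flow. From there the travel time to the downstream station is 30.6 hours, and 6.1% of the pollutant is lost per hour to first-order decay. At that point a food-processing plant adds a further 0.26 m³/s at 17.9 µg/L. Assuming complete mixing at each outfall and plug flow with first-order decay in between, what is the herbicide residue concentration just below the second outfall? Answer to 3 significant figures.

Flow-weighted average: C = (8.390·0.01900 + 0.1810·399.0) / 8.571 = 72.38/8.571 = 8.445 µg/L; combined flow 8.571 m³/s.
6.1%/h lost → k = −ln(1 − 0.061) = 0.06294 h⁻¹.
Applying C = C₀e^(−kt): 8.445 × 0.1457 = 1.231 µg/L.
At the second outfall, C = (8.571·1.231 + 0.2600·17.90) / (8.571 + 0.2600) = 1.721 µg/L.

1.72 µg/L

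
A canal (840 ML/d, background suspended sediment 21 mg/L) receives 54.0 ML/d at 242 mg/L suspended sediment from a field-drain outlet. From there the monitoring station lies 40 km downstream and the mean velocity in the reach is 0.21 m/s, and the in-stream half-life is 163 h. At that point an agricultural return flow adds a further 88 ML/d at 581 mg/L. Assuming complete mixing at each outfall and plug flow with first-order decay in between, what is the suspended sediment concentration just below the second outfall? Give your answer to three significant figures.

Mass balance: C = (840.0·21.00 + 54.00·242.0) / 894.0 = 30710/894.0 = 34.35 mg/L; combined flow 894.0 ML/d.
Travel time t = 40·1000 / 0.21 = 190500 s = 52.91 h.
Half-life 163 h → k = ln 2 / 163 = 0.004252 h⁻¹ = 0.1021 d⁻¹.
Decay over the reach: 34.35·exp(−kt) = 34.35·0.7985 = 27.43 mg/L.
At the second outfall, C = (894.0·27.43 + 88.00·581.0) / (894.0 + 88.00) = 77.04 mg/L.

77.0 mg/L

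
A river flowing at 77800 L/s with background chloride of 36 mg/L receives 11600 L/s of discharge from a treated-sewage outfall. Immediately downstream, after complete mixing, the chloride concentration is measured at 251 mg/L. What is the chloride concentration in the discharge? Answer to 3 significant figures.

1690 mg/L

Mass balance: 77800·36.00 + 11600·Cₑ = 89400·251.0
→ Cₑ = (89400·251.0 − 77800·36.00) / 11600 = 1693 mg/L.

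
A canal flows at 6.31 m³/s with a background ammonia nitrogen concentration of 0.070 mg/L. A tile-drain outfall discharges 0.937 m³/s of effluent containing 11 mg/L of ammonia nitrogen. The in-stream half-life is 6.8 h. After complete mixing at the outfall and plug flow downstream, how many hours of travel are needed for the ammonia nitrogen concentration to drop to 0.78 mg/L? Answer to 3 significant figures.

Conservation of mass: C = (6.310·0.07000 + 0.9370·11.00) / 7.247 = 10.75/7.247 = 1.483 mg/L.
Half-life 6.8 h → k = ln 2 / 6.8 = 0.1019 h⁻¹ = 2.446 d⁻¹.
1.483·exp(−k·t) = 0.78 → t = ln(1.483/0.78)/k = 22700 s = 6.305 h.

6.30 h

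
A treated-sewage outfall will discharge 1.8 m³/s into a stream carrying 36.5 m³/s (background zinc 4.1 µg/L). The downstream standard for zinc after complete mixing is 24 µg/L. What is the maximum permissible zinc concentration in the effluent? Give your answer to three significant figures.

At the limit, (Qr·Cr + Qe·Cₑ)/(Qr + Qe) = 24:
Cₑ = (38.30·24 − 36.50·4.100) / 1.800 = 427.5 µg/L.

428 µg/L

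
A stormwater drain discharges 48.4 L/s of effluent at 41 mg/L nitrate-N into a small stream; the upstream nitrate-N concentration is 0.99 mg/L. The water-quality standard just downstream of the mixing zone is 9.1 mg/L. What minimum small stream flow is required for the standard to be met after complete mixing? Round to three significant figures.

190 L/s

Set C_mix = 9.1: (Q·0.9900 + 48.40·41.00) / (Q + 48.40) = 9.1
→ Q = 48.40·(41.00 − 9.1)/(9.1 − 0.9900) = 190.4 L/s.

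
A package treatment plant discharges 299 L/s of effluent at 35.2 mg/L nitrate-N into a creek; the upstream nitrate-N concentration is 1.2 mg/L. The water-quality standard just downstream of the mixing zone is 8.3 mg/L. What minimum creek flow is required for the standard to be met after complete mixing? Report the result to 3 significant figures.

1130 L/s

Set C_mix = 8.3: (Q·1.200 + 299.0·35.20) / (Q + 299.0) = 8.3
→ Q = 299.0·(35.20 − 8.3)/(8.3 − 1.200) = 1133 L/s.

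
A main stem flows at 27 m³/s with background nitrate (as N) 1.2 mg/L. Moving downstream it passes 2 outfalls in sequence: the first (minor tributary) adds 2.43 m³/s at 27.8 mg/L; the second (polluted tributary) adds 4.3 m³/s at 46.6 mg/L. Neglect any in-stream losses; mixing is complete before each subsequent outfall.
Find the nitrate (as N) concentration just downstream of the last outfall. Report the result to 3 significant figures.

8.90 mg/L

After outfall 1: Q = 27.00 + 2.430 = 29.43 m³/s; C = (27.00·1.200 + 2.430·27.80)/29.43 = 3.396 mg/L.
After outfall 2: Q = 29.43 + 4.300 = 33.73 m³/s; C = (29.43·3.396 + 4.300·46.60)/33.73 = 8.904 mg/L.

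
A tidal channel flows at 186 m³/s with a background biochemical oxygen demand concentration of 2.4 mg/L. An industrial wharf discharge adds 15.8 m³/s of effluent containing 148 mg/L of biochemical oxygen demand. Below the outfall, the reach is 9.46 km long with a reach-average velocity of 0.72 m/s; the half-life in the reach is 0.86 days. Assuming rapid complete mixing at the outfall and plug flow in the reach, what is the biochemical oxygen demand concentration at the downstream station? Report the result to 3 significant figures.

After mixing, C = (186.0·2.400 + 15.80·148.0) / 201.8 = 2785/201.8 = 13.80 mg/L.
Travel time t = 9.46·1000 / 0.72 = 13140 s = 3.650 h.
Half-life 0.86 d → k = ln 2 / 0.86 = 0.8060 d⁻¹.
Applying C = C₀e^(−kt): 13.80 × 0.8846 = 12.21 mg/L.

12.2 mg/L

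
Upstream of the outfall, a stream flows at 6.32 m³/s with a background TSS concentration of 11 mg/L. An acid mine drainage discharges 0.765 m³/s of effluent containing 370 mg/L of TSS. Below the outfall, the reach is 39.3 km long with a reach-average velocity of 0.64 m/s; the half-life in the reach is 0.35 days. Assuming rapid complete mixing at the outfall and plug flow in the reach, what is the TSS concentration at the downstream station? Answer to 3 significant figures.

12.2 mg/L

After mixing, C = (6.320·11.00 + 0.7650·370.0) / 7.085 = 352.6/7.085 = 49.76 mg/L.
Travel time t = 39.3·1000 / 0.64 = 61410 s = 17.06 h.
Half-life 0.35 d → k = ln 2 / 0.35 = 1.980 d⁻¹.
Decay over the reach: 49.76·exp(−kt) = 49.76·0.2447 = 12.18 mg/L.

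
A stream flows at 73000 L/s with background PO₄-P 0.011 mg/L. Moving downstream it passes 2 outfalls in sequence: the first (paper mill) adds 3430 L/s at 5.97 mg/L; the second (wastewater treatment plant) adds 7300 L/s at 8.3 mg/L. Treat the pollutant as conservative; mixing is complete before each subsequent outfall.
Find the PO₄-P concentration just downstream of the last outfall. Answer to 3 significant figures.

Below outfall 1: Q → 76430 L/s, C = (73000·0.01100 + 3430·5.970)/76430 = 0.2784 mg/L.
Below outfall 2: Q → 83730 L/s, C = (76430·0.2784 + 7300·8.300)/83730 = 0.9778 mg/L.

0.978 mg/L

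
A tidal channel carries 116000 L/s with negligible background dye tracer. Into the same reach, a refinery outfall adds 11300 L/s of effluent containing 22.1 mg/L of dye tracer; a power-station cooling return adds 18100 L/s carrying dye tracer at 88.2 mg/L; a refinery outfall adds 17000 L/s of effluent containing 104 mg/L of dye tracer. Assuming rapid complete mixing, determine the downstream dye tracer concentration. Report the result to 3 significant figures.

22.3 mg/L

Mixed concentration C = ΣQC/ΣQ = (116000·0 + 11300·22.10 + 18100·88.20 + 17000·104.0) / 162400 = 3614000/162400 = 22.25 mg/L.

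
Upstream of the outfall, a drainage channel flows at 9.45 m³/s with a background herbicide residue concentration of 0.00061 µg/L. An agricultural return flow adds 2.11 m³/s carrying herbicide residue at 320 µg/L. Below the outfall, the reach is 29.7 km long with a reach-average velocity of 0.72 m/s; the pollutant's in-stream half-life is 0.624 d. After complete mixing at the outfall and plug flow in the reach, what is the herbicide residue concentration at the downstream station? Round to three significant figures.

34.4 µg/L

Mass balance: C = (9.450·0.0006100 + 2.110·320.0) / 11.56 = 675.2/11.56 = 58.41 µg/L.
Travel time t = 29.7·1000 / 0.72 = 41250 s = 11.46 h.
Half-life 0.624 d → k = ln 2 / 0.624 = 1.111 d⁻¹.
Decay over the reach: 58.41·exp(−kt) = 58.41·0.5884 = 34.37 µg/L.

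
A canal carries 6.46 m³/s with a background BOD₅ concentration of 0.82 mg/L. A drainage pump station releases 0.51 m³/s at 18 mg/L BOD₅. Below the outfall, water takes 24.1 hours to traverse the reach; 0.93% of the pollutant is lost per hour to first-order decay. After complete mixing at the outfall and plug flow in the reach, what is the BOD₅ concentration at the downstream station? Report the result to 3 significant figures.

Mass balance: C = (6.460·0.8200 + 0.5100·18.00) / 6.970 = 14.48/6.970 = 2.077 mg/L.
0.93%/h lost → k = −ln(1 − 0.0093) = 0.009344 h⁻¹.
First-order decay: C = 2.077·exp(−k·t) = 2.077·0.7984 = 1.658 mg/L.

1.66 mg/L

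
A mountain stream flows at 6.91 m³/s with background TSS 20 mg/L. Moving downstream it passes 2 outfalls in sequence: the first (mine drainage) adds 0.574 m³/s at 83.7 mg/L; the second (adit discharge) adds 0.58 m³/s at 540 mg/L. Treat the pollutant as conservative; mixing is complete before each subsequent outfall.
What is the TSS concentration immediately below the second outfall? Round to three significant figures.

61.9 mg/L

After outfall 1: Q = 6.910 + 0.5740 = 7.484 m³/s; C = (6.910·20.00 + 0.5740·83.70)/7.484 = 24.89 mg/L.
After outfall 2: Q = 7.484 + 0.5800 = 8.064 m³/s; C = (7.484·24.89 + 0.5800·540.0)/8.064 = 61.93 mg/L.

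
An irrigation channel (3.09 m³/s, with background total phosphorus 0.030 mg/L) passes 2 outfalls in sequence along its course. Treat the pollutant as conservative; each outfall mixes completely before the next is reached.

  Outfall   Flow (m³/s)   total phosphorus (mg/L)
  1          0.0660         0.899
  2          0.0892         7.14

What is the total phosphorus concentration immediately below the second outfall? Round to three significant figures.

Outfall 1: combined Q = 3.156 m³/s; C = (3.090·0.03000 + 0.06600·0.8990)/3.156 = 0.04817 mg/L.
Outfall 2: combined Q = 3.245 m³/s; C = (3.156·0.04817 + 0.08920·7.140)/3.245 = 0.2431 mg/L.

0.243 mg/L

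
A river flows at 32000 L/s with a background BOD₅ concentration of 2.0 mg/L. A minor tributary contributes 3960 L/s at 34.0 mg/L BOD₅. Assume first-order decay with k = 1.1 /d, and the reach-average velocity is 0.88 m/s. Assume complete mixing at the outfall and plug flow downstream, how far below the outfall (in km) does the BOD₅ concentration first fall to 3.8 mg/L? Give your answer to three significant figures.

25.9 km

Flow-weighted average: C = (32000·2.000 + 3960·34.00) / 35960 = 198600/35960 = 5.524 mg/L.
Set 5.524·exp(−k·t) = 3.8 → t = ln(5.524/3.8)/k = 29380 s = 8.162 h.
Distance = v·t = 0.88·29380 = 25860 m = 25.86 km.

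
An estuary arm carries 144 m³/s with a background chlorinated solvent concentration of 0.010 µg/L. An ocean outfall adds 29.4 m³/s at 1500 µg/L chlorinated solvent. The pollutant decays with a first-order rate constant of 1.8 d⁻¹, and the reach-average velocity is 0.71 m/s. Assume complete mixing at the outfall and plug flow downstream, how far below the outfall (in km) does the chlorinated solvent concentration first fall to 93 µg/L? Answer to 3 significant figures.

After mixing, C = (144.0·0.01000 + 29.40·1500) / 173.4 = 44100/173.4 = 254.3 µg/L.
Set 254.3·exp(−k·t) = 93 → t = ln(254.3/93)/k = 48290 s = 13.41 h.
Distance = v·t = 0.71·48290 = 34290 m = 34.29 km.

34.3 km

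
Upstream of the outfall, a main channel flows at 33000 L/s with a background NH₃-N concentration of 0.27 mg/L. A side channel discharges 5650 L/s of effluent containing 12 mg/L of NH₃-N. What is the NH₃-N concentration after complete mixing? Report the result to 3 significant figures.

After mixing, C = (33000·0.2700 + 5650·12.00) / 38650 = 76710/38650 = 1.985 mg/L.

1.98 mg/L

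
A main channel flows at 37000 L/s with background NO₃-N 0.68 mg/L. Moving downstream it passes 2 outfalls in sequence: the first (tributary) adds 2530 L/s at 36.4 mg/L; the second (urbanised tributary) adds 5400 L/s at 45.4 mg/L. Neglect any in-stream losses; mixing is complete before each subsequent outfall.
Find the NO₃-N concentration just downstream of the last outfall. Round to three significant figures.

8.07 mg/L

Outfall 1: combined Q = 39530 L/s; C = (37000·0.6800 + 2530·36.40)/39530 = 2.966 mg/L.
Outfall 2: combined Q = 44930 L/s; C = (39530·2.966 + 5400·45.40)/44930 = 8.066 mg/L.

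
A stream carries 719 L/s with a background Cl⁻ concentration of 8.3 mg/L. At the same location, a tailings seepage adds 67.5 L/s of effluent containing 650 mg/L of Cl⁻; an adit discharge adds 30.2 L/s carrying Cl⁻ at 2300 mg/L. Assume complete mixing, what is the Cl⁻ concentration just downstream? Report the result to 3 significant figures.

146 mg/L

Flow-weighted average: C = (719.0·8.300 + 67.50·650.0 + 30.20·2300) / 816.7 = 119300/816.7 = 146.1 mg/L.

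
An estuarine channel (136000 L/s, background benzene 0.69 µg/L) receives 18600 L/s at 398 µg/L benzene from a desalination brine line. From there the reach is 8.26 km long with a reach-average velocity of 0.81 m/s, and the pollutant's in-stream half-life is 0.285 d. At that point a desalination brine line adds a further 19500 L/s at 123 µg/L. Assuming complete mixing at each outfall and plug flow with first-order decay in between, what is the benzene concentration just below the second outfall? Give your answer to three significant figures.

46.1 µg/L

Flow-weighted average: C = (136000·0.6900 + 18600·398.0) / 154600 = 7497000/154600 = 48.49 µg/L; combined flow 154600 L/s.
Travel time t = 8.26·1000 / 0.81 = 10200 s = 2.833 h.
Half-life 0.285 d → k = ln 2 / 0.285 = 2.432 d⁻¹.
Decay over the reach: 48.49·exp(−kt) = 48.49·0.7505 = 36.39 µg/L.
Second outfall: C = (154600·36.39 + 19500·123.0)/174100 = 46.09 µg/L.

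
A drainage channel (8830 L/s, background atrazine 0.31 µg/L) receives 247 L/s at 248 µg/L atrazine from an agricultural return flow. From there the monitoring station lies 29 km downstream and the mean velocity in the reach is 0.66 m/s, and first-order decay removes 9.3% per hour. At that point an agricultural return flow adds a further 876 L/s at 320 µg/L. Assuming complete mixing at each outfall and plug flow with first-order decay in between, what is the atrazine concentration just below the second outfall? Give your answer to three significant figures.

30.1 µg/L

Mixed concentration C = ΣQC/ΣQ = (8830·0.3100 + 247.0·248.0) / 9077 = 63990/9077 = 7.050 µg/L; combined flow 9077 L/s.
Travel time t = 29·1000 / 0.66 = 43940 s = 12.21 h.
9.3%/h lost → k = −ln(1 − 0.093) = 0.09761 h⁻¹.
Decay over the reach: 7.050·exp(−kt) = 7.050·0.3038 = 2.142 µg/L.
Second outfall: C = (9077·2.142 + 876.0·320.0)/9953 = 30.12 µg/L.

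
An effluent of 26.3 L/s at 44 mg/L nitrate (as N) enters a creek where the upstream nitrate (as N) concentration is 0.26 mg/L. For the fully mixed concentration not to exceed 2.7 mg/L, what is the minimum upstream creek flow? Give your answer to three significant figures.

445 L/s

Set C_mix = 2.7: (Q·0.2600 + 26.30·44.00) / (Q + 26.30) = 2.7
→ Q = 26.30·(44.00 − 2.7)/(2.7 − 0.2600) = 445.2 L/s.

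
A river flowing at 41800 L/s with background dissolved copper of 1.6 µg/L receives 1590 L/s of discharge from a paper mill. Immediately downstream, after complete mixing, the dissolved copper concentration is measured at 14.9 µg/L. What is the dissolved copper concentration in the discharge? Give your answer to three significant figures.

365 µg/L

Mass balance: 41800·1.600 + 1590·Cₑ = 43390·14.90
→ Cₑ = (43390·14.90 − 41800·1.600) / 1590 = 364.5 µg/L.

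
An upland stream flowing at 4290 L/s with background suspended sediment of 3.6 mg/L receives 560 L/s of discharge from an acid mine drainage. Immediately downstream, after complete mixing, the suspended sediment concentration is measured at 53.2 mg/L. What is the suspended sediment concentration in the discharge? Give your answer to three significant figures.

433 mg/L

Mass balance: 4290·3.600 + 560.0·Cₑ = 4850·53.20
→ Cₑ = (4850·53.20 − 4290·3.600) / 560.0 = 433.2 mg/L.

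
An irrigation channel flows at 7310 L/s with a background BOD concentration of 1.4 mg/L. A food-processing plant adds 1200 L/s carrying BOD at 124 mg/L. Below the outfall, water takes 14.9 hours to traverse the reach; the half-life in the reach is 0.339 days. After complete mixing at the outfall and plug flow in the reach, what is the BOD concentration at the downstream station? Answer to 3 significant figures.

After mixing, C = (7310·1.400 + 1200·124.0) / 8510 = 159000/8510 = 18.69 mg/L.
Half-life 0.339 d → k = ln 2 / 0.339 = 2.045 d⁻¹.
First-order decay: C = 18.69·exp(−k·t) = 18.69·0.2810 = 5.251 mg/L.

5.25 mg/L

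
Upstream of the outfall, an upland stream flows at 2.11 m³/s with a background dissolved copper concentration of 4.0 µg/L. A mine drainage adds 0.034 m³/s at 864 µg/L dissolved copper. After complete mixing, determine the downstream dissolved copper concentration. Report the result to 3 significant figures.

17.6 µg/L

After mixing, C = (2.110·4.000 + 0.03400·864.0) / 2.144 = 37.82/2.144 = 17.64 µg/L.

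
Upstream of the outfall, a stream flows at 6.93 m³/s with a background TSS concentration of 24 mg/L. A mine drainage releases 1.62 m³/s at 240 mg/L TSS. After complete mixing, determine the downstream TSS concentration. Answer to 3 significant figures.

64.9 mg/L

Flow-weighted average: C = (6.930·24.00 + 1.620·240.0) / 8.550 = 555.1/8.550 = 64.93 mg/L.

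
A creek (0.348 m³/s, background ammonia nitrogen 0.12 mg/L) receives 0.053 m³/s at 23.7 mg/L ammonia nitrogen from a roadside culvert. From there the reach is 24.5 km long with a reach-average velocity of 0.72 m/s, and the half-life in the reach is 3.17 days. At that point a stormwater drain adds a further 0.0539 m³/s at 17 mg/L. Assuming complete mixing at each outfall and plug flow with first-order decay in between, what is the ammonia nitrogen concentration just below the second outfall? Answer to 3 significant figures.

Conservation of mass: C = (0.3480·0.1200 + 0.05300·23.70) / 0.4010 = 1.298/0.4010 = 3.237 mg/L; combined flow 0.4010 m³/s.
Travel time t = 24.5·1000 / 0.72 = 34030 s = 9.452 h.
Half-life 3.17 d → k = ln 2 / 3.17 = 0.2187 d⁻¹.
After decay, C = 3.237 × e^(−kt) = 3.237 × 0.9175 = 2.970 mg/L.
At the second outfall, C = (0.4010·2.970 + 0.05390·17.00) / (0.4010 + 0.05390) = 4.632 mg/L.

4.63 mg/L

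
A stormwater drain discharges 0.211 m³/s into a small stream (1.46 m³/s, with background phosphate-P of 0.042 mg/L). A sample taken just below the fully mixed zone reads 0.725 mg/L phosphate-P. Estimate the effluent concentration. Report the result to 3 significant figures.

Mass balance: 1.460·0.04200 + 0.2110·Cₑ = 1.671·0.7250
→ Cₑ = (1.671·0.7250 − 1.460·0.04200) / 0.2110 = 5.451 mg/L.

5.45 mg/L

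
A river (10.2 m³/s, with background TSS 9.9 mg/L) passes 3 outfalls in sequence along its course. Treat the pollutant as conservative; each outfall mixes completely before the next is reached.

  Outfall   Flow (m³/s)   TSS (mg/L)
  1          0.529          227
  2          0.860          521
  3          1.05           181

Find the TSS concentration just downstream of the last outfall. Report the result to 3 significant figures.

After outfall 1: Q = 10.20 + 0.5290 = 10.73 m³/s; C = (10.20·9.900 + 0.5290·227.0)/10.73 = 20.60 mg/L.
After outfall 2: Q = 10.73 + 0.8600 = 11.59 m³/s; C = (10.73·20.60 + 0.8600·521.0)/11.59 = 57.74 mg/L.
After outfall 3: Q = 11.59 + 1.050 = 12.64 m³/s; C = (11.59·57.74 + 1.050·181.0)/12.64 = 67.98 mg/L.

68.0 mg/L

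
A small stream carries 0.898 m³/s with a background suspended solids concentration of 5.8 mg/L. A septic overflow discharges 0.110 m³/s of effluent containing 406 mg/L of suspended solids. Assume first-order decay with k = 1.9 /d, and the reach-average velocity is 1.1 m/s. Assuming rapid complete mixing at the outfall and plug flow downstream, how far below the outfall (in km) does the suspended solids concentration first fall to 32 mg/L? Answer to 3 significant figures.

Mixed concentration C = ΣQC/ΣQ = (0.8980·5.800 + 0.1100·406.0) / 1.008 = 49.87/1.008 = 49.47 mg/L.
Set 49.47·exp(−k·t) = 32 → t = ln(49.47/32)/k = 19810 s = 5.503 h.
Distance = v·t = 1.1·19810 = 21790 m = 21.79 km.

21.8 km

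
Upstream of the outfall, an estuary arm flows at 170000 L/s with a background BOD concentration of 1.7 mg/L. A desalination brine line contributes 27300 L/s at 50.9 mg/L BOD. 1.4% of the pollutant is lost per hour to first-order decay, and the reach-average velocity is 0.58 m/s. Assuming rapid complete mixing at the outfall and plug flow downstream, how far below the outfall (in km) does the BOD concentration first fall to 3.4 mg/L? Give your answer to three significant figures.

After mixing, C = (170000·1.700 + 27300·50.90) / 197300 = 1679000/197300 = 8.508 mg/L.
1.4%/h lost → k = −ln(1 − 0.014) = 0.01410 h⁻¹.
Set 8.508·exp(−k·t) = 3.4 → t = ln(8.508/3.4)/k = 234200 s = 65.05 h.
Distance = v·t = 0.58·234200 = 135800 m = 135.8 km.

136 km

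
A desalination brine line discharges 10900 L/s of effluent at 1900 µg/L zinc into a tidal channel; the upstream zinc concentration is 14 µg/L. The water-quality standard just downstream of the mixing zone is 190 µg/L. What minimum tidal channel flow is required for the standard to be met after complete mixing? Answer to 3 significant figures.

Set C_mix = 190: (Q·14.00 + 10900·1900) / (Q + 10900) = 190
→ Q = 10900·(1900 − 190)/(190 − 14.00) = 105900 L/s.

106000 L/s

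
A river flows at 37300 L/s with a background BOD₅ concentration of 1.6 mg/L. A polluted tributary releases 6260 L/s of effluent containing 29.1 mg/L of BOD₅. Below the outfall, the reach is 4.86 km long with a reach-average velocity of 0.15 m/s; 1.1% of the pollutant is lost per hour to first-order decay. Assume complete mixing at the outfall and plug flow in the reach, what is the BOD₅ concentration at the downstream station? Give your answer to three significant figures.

5.03 mg/L

Mixed concentration C = ΣQC/ΣQ = (37300·1.600 + 6260·29.10) / 43560 = 241800/43560 = 5.552 mg/L.
Travel time t = 4.86·1000 / 0.15 = 32400 s = 9.000 h.
1.1%/h lost → k = −ln(1 − 0.011) = 0.01106 h⁻¹.
First-order decay: C = 5.552·exp(−k·t) = 5.552·0.9052 = 5.026 mg/L.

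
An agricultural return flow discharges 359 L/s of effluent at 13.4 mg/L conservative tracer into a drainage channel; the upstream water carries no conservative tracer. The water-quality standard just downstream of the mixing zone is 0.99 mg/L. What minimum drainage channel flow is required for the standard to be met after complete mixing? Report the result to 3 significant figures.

4500 L/s

Set C_mix = 0.99: (Q·0 + 359.0·13.40) / (Q + 359.0) = 0.99
→ Q = 359.0·(13.40 − 0.99)/(0.99 − 0) = 4500 L/s.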